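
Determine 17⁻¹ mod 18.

17

Run the extended Euclidean algorithm:
18 = 1×17 + 1
17 = 17×1 + 0
gcd(17, 18) = 1, so the inverse exists.
Bézout: 1 = 1×18 − 1×17.
So 17⁻¹ ≡ −1 ≡ 17 (mod 18).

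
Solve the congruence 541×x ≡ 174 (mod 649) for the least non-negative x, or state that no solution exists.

gcd(541, 649) = 1, so a unique solution mod 649 exists.
541⁻¹ ≡ 6 (mod 649).
x ≡ 6×174 ≡ 395 (mod 649).

395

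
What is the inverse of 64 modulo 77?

77 = 1*64 + 13
64 = 4*13 + 12
13 = 1*12 + 1
12 = 12*1 + 0
gcd(64, 77) = 1, so the inverse exists.
Back-substitute for 1:
1 = 1*13 − 1*12
  = −1*64 + 5*13
  = 5*77 − 6*64
So 64⁻¹ ≡ −6 ≡ 71 (mod 77).

71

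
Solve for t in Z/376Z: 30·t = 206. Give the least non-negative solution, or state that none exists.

gcd(30, 376) = 2, and 2 | 206, so solutions exist.
Divide through by 2: 15·t = 103 (mod 188).
15⁻¹ ≡ 163 (mod 188).
t ≡ 163·103 ≡ 57 (mod 188).
The smallest non-negative solution is t = 57.

57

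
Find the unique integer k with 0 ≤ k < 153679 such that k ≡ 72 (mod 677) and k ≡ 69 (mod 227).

677⁻¹ mod 227: 677*170 ≡ 1 (mod 227), so 677⁻¹ ≡ 170.
k = 72 + 677*((69 − 72)*170 mod 227) = 72 + 677*171 = 115839.
Check: 115839 mod 677 = 72, 115839 mod 227 = 69. ✓

115839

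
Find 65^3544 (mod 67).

65^1 ≡ 65 (mod 67)
65^2 ≡ 65^2 = 4225 ≡ 4 (mod 67)
65^4 ≡ 4^2 = 16 (mod 67)
65^8 ≡ 16^2 = 256 ≡ 55 (mod 67)
65^16 ≡ 55^2 = 3025 ≡ 10 (mod 67)
65^32 ≡ 10^2 = 100 ≡ 33 (mod 67)
65^64 ≡ 33^2 = 1089 ≡ 17 (mod 67)
65^128 ≡ 17^2 = 289 ≡ 21 (mod 67)
65^256 ≡ 21^2 = 441 ≡ 39 (mod 67)
65^512 ≡ 39^2 = 1521 ≡ 47 (mod 67)
65^1024 ≡ 47^2 = 2209 ≡ 65 (mod 67)
65^2048 ≡ 65^2 = 4225 ≡ 4 (mod 67)
65^3544 = 65^2048 * 65^1024 * 65^256 * 65^128 * 65^64 * 65^16 * 65^8 ≡ 4 * 65 * 39 * 21 * 17 * 10 * 55 (mod 67).
Accumulate the product:
4 * 65 = 260 ≡ 59
59 * 39 = 2301 ≡ 23
23 * 21 = 483 ≡ 14
14 * 17 = 238 ≡ 37
37 * 10 = 370 ≡ 35
35 * 55 = 1925 ≡ 49

49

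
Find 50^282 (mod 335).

25

282 in binary is 100011010, i.e. 282 = 256 + 16 + 8 + 2.
50^1 ≡ 50 (mod 335)
50^2 ≡ 50^2 = 2500 ≡ 155 (mod 335)
50^4 ≡ 155^2 = 24025 ≡ 240 (mod 335)
50^8 ≡ 240^2 = 57600 ≡ 315 (mod 335)
50^16 ≡ 315^2 = 99225 ≡ 65 (mod 335)
50^32 ≡ 65^2 = 4225 ≡ 205 (mod 335)
50^64 ≡ 205^2 = 42025 ≡ 150 (mod 335)
50^128 ≡ 150^2 = 22500 ≡ 55 (mod 335)
50^256 ≡ 55^2 = 3025 ≡ 10 (mod 335)
50^282 = 50^256 * 50^16 * 50^8 * 50^2 ≡ 10 * 65 * 315 * 155 (mod 335).
Accumulate the product:
10 * 65 = 650 ≡ 315
315 * 315 = 99225 ≡ 65
65 * 155 = 10075 ≡ 25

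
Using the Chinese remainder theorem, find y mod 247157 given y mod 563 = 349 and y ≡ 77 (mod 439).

206407

563⁻¹ mod 439: 563·131 ≡ 1 (mod 439), so 563⁻¹ ≡ 131.
y = 349 + 563·((77 − 349)·131 mod 439) = 349 + 563·366 = 206407.
Check: 206407 mod 563 = 349, 206407 mod 439 = 77. ✓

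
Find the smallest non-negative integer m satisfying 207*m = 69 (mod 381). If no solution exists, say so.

85

gcd(207, 381) = 3, and 3 | 69, so solutions exist.
Divide through by 3: 69*m mod 127 = 23.
69⁻¹ ≡ 81 (mod 127).
m ≡ 81*23 ≡ 85 (mod 127).
The smallest non-negative solution is m = 85.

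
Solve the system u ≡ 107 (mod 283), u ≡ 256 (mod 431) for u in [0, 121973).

74819

283⁻¹ mod 431: 283·265 ≡ 1 (mod 431), so 283⁻¹ ≡ 265.
u = 107 + 283·((256 − 107)·265 mod 431) = 107 + 283·264 = 74819.
Check: 74819 mod 283 = 107, 74819 mod 431 = 256. ✓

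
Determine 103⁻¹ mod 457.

71

By the extended Euclidean algorithm:
457 = 4×103 + 45
103 = 2×45 + 13
45 = 3×13 + 6
13 = 2×6 + 1
6 = 6×1 + 0
gcd(103, 457) = 1, so the inverse exists.
Bézout: 1 = −16×457 + 71×103.
So 103⁻¹ ≡ 71 (mod 457).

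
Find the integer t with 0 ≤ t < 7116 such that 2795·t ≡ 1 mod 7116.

443

Apply the Euclidean algorithm and back-substitute:
7116 = 2*2795 + 1526
2795 = 1*1526 + 1269
1526 = 1*1269 + 257
1269 = 4*257 + 241
257 = 1*241 + 16
241 = 15*16 + 1
16 = 16*1 + 0
gcd(2795, 7116) = 1, so the inverse exists.
Back-substitute for 1:
1 = 1*241 − 15*16
  = −15*257 + 16*241
  = 16*1269 − 79*257
  = −79*1526 + 95*1269
  = 95*2795 − 174*1526
  = −174*7116 + 443*2795
So 2795⁻¹ ≡ 443 (mod 7116).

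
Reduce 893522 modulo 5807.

5051

893522 = 153·5807 + 5051, so 893522 ≡ 5051 (mod 5807).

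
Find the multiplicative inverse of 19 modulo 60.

By the extended Euclidean algorithm:
60 = 3*19 + 3
19 = 6*3 + 1
3 = 3*1 + 0
gcd(19, 60) = 1, so the inverse exists.
Bézout: 1 = −6*60 + 19*19.
So 19⁻¹ ≡ 19 (mod 60).

19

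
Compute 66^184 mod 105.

81

184 in binary is 10111000, i.e. 184 = 128 + 32 + 16 + 8.
66^1 ≡ 66 (mod 105)
66^2 ≡ 66^2 = 4356 ≡ 51 (mod 105)
66^4 ≡ 51^2 = 2601 ≡ 81 (mod 105)
66^8 ≡ 81^2 = 6561 ≡ 51 (mod 105)
66^16 ≡ 51^2 = 2601 ≡ 81 (mod 105)
66^32 ≡ 81^2 = 6561 ≡ 51 (mod 105)
66^64 ≡ 51^2 = 2601 ≡ 81 (mod 105)
66^128 ≡ 81^2 = 6561 ≡ 51 (mod 105)
66^184 = 66^128 × 66^32 × 66^16 × 66^8 ≡ 51 × 51 × 81 × 51 (mod 105).
Accumulate the product:
51 × 51 = 2601 ≡ 81
81 × 81 = 6561 ≡ 51
51 × 51 = 2601 ≡ 81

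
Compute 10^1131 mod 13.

12

By square-and-multiply:
10^1 ≡ 10 (mod 13)
10^2 ≡ 10^2 = 100 ≡ 9 (mod 13)
10^4 ≡ 9^2 = 81 ≡ 3 (mod 13)
10^8 ≡ 3^2 = 9 (mod 13)
10^16 ≡ 9^2 = 81 ≡ 3 (mod 13)
10^32 ≡ 3^2 = 9 (mod 13)
10^64 ≡ 9^2 = 81 ≡ 3 (mod 13)
10^128 ≡ 3^2 = 9 (mod 13)
10^256 ≡ 9^2 = 81 ≡ 3 (mod 13)
10^512 ≡ 3^2 = 9 (mod 13)
10^1024 ≡ 9^2 = 81 ≡ 3 (mod 13)
10^1131 = 10^1024 · 10^64 · 10^32 · 10^8 · 10^2 · 10^1 ≡ 3 · 3 · 9 · 9 · 9 · 10 (mod 13).
Accumulate the product:
3 · 3 = 9
9 · 9 = 81 ≡ 3
3 · 9 = 27 ≡ 1
1 · 9 = 9
9 · 10 = 90 ≡ 12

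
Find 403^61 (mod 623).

Using repeated squaring:
403^1 ≡ 403 (mod 623)
403^2 ≡ 403^2 = 162409 ≡ 429 (mod 623)
403^4 ≡ 429^2 = 184041 ≡ 256 (mod 623)
403^8 ≡ 256^2 = 65536 ≡ 121 (mod 623)
403^16 ≡ 121^2 = 14641 ≡ 312 (mod 623)
403^32 ≡ 312^2 = 97344 ≡ 156 (mod 623)
403^61 = 403^32 · 403^16 · 403^8 · 403^4 · 403^1 ≡ 156 · 312 · 121 · 256 · 403 (mod 623).
Accumulate the product:
156 · 312 = 48672 ≡ 78
78 · 121 = 9438 ≡ 93
93 · 256 = 23808 ≡ 134
134 · 403 = 54002 ≡ 424

424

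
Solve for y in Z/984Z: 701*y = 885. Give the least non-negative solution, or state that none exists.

gcd(701, 984) = 1, so a unique solution mod 984 exists.
701⁻¹ ≡ 605 (mod 984).
y ≡ 605*885 ≡ 129 (mod 984).

129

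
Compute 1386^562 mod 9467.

1386^1 ≡ 1386 (mod 9467)
1386^2 ≡ 1386^2 = 1920996 ≡ 8662 (mod 9467)
1386^4 ≡ 8662^2 = 75030244 ≡ 4269 (mod 9467)
1386^8 ≡ 4269^2 = 18224361 ≡ 386 (mod 9467)
1386^16 ≡ 386^2 = 148996 ≡ 6991 (mod 9467)
1386^32 ≡ 6991^2 = 48874081 ≡ 5427 (mod 9467)
1386^64 ≡ 5427^2 = 29452329 ≡ 492 (mod 9467)
1386^128 ≡ 492^2 = 242064 ≡ 5389 (mod 9467)
1386^256 ≡ 5389^2 = 29041321 ≡ 6032 (mod 9467)
1386^512 ≡ 6032^2 = 36385024 ≡ 3343 (mod 9467)
1386^562 = 1386^512 * 1386^32 * 1386^16 * 1386^2 ≡ 3343 * 5427 * 6991 * 8662 (mod 9467).
Accumulate the product:
3343 * 5427 = 18142461 ≡ 3689
3689 * 6991 = 25789799 ≡ 1691
1691 * 8662 = 14647442 ≡ 1993

1993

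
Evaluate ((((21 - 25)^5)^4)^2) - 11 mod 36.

29

21 - 25 = -4 ≡ 32 (mod 36)
(32)^5 ≡ 20 (mod 36)
(20)^4 ≡ 16 (mod 36)
(16)^2 ≡ 4 (mod 36)
4 - 11 = -7 ≡ 29 (mod 36)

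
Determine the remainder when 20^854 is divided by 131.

74

854 in binary is 1101010110, i.e. 854 = 512 + 256 + 64 + 16 + 4 + 2.
20^1 ≡ 20 (mod 131)
20^2 ≡ 20^2 = 400 ≡ 7 (mod 131)
20^4 ≡ 7^2 = 49 (mod 131)
20^8 ≡ 49^2 = 2401 ≡ 43 (mod 131)
20^16 ≡ 43^2 = 1849 ≡ 15 (mod 131)
20^32 ≡ 15^2 = 225 ≡ 94 (mod 131)
20^64 ≡ 94^2 = 8836 ≡ 59 (mod 131)
20^128 ≡ 59^2 = 3481 ≡ 75 (mod 131)
20^256 ≡ 75^2 = 5625 ≡ 123 (mod 131)
20^512 ≡ 123^2 = 15129 ≡ 64 (mod 131)
20^854 = 20^512 × 20^256 × 20^64 × 20^16 × 20^4 × 20^2 ≡ 64 × 123 × 59 × 15 × 49 × 7 (mod 131).
Accumulate the product:
64 × 123 = 7872 ≡ 12
12 × 59 = 708 ≡ 53
53 × 15 = 795 ≡ 9
9 × 49 = 441 ≡ 48
48 × 7 = 336 ≡ 74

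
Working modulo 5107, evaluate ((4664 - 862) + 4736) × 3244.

4664 - 862 = 3802
3802 + 4736 = 8538 ≡ 3431 (mod 5107)
3431 × 3244 = 11130164 ≡ 2011 (mod 5107)

2011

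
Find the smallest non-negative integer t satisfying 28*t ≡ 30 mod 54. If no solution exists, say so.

3

gcd(28, 54) = 2, and 2 | 30, so solutions exist.
Divide through by 2: 14*t ≡ 15 (mod 27).
14⁻¹ ≡ 2 (mod 27).
t ≡ 2*15 ≡ 3 (mod 27).
The smallest non-negative solution is t = 3.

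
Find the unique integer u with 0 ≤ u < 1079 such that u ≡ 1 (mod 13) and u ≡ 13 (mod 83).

13⁻¹ mod 83: 13*32 ≡ 1 (mod 83), so 13⁻¹ ≡ 32.
u = 1 + 13*((13 − 1)*32 mod 83) = 1 + 13*52 = 677.
Check: 677 mod 13 = 1, 677 mod 83 = 13. ✓

677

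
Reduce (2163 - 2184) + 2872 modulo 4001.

2851

2163 - 2184 = -21 ≡ 3980 (mod 4001)
3980 + 2872 = 6852 ≡ 2851 (mod 4001)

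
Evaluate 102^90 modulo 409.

Compute successive squares:
90 in binary is 1011010, i.e. 90 = 64 + 16 + 8 + 2.
102^1 ≡ 102 (mod 409)
102^2 ≡ 102^2 = 10404 ≡ 179 (mod 409)
102^4 ≡ 179^2 = 32041 ≡ 139 (mod 409)
102^8 ≡ 139^2 = 19321 ≡ 98 (mod 409)
102^16 ≡ 98^2 = 9604 ≡ 197 (mod 409)
102^32 ≡ 197^2 = 38809 ≡ 363 (mod 409)
102^64 ≡ 363^2 = 131769 ≡ 71 (mod 409)
102^90 = 102^64 * 102^16 * 102^8 * 102^2 ≡ 71 * 197 * 98 * 179 (mod 409).
Accumulate the product:
71 * 197 = 13987 ≡ 81
81 * 98 = 7938 ≡ 167
167 * 179 = 29893 ≡ 36

36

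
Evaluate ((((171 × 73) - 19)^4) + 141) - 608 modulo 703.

171 × 73 = 12483 ≡ 532 (mod 703)
532 - 19 = 513
(513)^4 ≡ 551 (mod 703)
551 + 141 = 692
692 - 608 = 84

84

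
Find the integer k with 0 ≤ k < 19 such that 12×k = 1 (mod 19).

8

19 = 1*12 + 7
12 = 1*7 + 5
7 = 1*5 + 2
5 = 2*2 + 1
2 = 2*1 + 0
gcd(12, 19) = 1, so the inverse exists.
Back-substitute for 1:
1 = 1*5 − 2*2
  = −2*7 + 3*5
  = 3*12 − 5*7
  = −5*19 + 8*12
So 12⁻¹ ≡ 8 (mod 19).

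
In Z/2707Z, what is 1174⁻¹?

2428

Apply the Euclidean algorithm and back-substitute:
2707 = 2×1174 + 359
1174 = 3×359 + 97
359 = 3×97 + 68
97 = 1×68 + 29
68 = 2×29 + 10
29 = 2×10 + 9
10 = 1×9 + 1
9 = 9×1 + 0
gcd(1174, 2707) = 1, so the inverse exists.
Back-substitute for 1:
1 = 1×10 − 1×9
  = −1×29 + 3×10
  = 3×68 − 7×29
  = −7×97 + 10×68
  = 10×359 − 37×97
  = −37×1174 + 121×359
  = 121×2707 − 279×1174
So 1174⁻¹ ≡ −279 ≡ 2428 (mod 2707).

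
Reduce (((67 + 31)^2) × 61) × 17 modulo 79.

55

67 + 31 = 98 ≡ 19 (mod 79)
(19)^2 ≡ 45 (mod 79)
45 × 61 = 2745 ≡ 59 (mod 79)
59 × 17 = 1003 ≡ 55 (mod 79)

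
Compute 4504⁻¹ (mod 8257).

Run the extended Euclidean algorithm:
8257 = 1·4504 + 3753
4504 = 1·3753 + 751
3753 = 4·751 + 749
751 = 1·749 + 2
749 = 374·2 + 1
2 = 2·1 + 0
gcd(4504, 8257) = 1, so the inverse exists.
Bézout: 1 = 2249·8257 − 4123·4504.
So 4504⁻¹ ≡ −4123 ≡ 4134 (mod 8257).

4134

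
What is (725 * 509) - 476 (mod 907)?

307

725 * 509 = 369025 ≡ 783 (mod 907)
783 - 476 = 307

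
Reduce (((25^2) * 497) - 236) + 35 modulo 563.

(25)^2 ≡ 62 (mod 563)
62 * 497 = 30814 ≡ 412 (mod 563)
412 - 236 = 176
176 + 35 = 211

211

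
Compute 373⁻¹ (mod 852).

217

852 = 2*373 + 106
373 = 3*106 + 55
106 = 1*55 + 51
55 = 1*51 + 4
51 = 12*4 + 3
4 = 1*3 + 1
3 = 3*1 + 0
gcd(373, 852) = 1, so the inverse exists.
Back-substitute for 1:
1 = 1*4 − 1*3
  = −1*51 + 13*4
  = 13*55 − 14*51
  = −14*106 + 27*55
  = 27*373 − 95*106
  = −95*852 + 217*373
So 373⁻¹ ≡ 217 (mod 852).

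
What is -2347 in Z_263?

-2347 = -9·263 + 20, so -2347 ≡ 20 (mod 263).

20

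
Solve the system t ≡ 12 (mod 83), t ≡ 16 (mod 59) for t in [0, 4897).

842

83⁻¹ mod 59: 83·32 ≡ 1 (mod 59), so 83⁻¹ ≡ 32.
t = 12 + 83·((16 − 12)·32 mod 59) = 12 + 83·10 = 842.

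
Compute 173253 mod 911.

173253 = 190·911 + 163, so 173253 ≡ 163 (mod 911).

163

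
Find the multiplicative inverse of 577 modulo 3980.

3980 = 6·577 + 518
577 = 1·518 + 59
518 = 8·59 + 46
59 = 1·46 + 13
46 = 3·13 + 7
13 = 1·7 + 6
7 = 1·6 + 1
6 = 6·1 + 0
gcd(577, 3980) = 1, so the inverse exists.
Bézout: 1 = 88·3980 − 607·577.
So 577⁻¹ ≡ −607 ≡ 3373 (mod 3980).

3373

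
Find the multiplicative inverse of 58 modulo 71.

60

Apply the Euclidean algorithm and back-substitute:
71 = 1·58 + 13
58 = 4·13 + 6
13 = 2·6 + 1
6 = 6·1 + 0
gcd(58, 71) = 1, so the inverse exists.
Bézout: 1 = 9·71 − 11·58.
So 58⁻¹ ≡ −11 ≡ 60 (mod 71).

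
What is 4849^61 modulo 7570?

2539

Using repeated squaring:
4849^1 ≡ 4849 (mod 7570)
4849^2 ≡ 4849^2 = 23512801 ≡ 381 (mod 7570)
4849^4 ≡ 381^2 = 145161 ≡ 1331 (mod 7570)
4849^8 ≡ 1331^2 = 1771561 ≡ 181 (mod 7570)
4849^16 ≡ 181^2 = 32761 ≡ 2481 (mod 7570)
4849^32 ≡ 2481^2 = 6155361 ≡ 951 (mod 7570)
4849^61 = 4849^32 · 4849^16 · 4849^8 · 4849^4 · 4849^1 ≡ 951 · 2481 · 181 · 1331 · 4849 (mod 7570).
Accumulate the product:
951 · 2481 = 2359431 ≡ 5161
5161 · 181 = 934141 ≡ 3031
3031 · 1331 = 4034261 ≡ 7021
7021 · 4849 = 34044829 ≡ 2539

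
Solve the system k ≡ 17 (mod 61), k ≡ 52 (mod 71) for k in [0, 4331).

1969

61⁻¹ mod 71: 61·7 ≡ 1 (mod 71), so 61⁻¹ ≡ 7.
k = 17 + 61·((52 − 17)·7 mod 71) = 17 + 61·32 = 1969.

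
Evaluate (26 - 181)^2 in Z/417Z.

256

26 - 181 = -155 ≡ 262 (mod 417)
(262)^2 ≡ 256 (mod 417)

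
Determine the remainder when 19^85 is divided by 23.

85 in binary is 1010101, i.e. 85 = 64 + 16 + 4 + 1.
19^1 ≡ 19 (mod 23)
19^2 ≡ 19^2 = 361 ≡ 16 (mod 23)
19^4 ≡ 16^2 = 256 ≡ 3 (mod 23)
19^8 ≡ 3^2 = 9 (mod 23)
19^16 ≡ 9^2 = 81 ≡ 12 (mod 23)
19^32 ≡ 12^2 = 144 ≡ 6 (mod 23)
19^64 ≡ 6^2 = 36 ≡ 13 (mod 23)
19^85 = 19^64 × 19^16 × 19^4 × 19^1 ≡ 13 × 12 × 3 × 19 (mod 23).
Accumulate the product:
13 × 12 = 156 ≡ 18
18 × 3 = 54 ≡ 8
8 × 19 = 152 ≡ 14

14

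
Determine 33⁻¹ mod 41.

By the extended Euclidean algorithm:
41 = 1*33 + 8
33 = 4*8 + 1
8 = 8*1 + 0
gcd(33, 41) = 1, so the inverse exists.
Bézout: 1 = −4*41 + 5*33.
So 33⁻¹ ≡ 5 (mod 41).

5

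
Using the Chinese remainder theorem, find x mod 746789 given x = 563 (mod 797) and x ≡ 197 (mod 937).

13315

797⁻¹ mod 937: 797×87 ≡ 1 (mod 937), so 797⁻¹ ≡ 87.
x = 563 + 797×((197 − 563)×87 mod 937) = 563 + 797×16 = 13315.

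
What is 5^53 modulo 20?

53 in binary is 110101, i.e. 53 = 32 + 16 + 4 + 1.
5^1 ≡ 5 (mod 20)
5^2 ≡ 5^2 = 25 ≡ 5 (mod 20)
5^4 ≡ 5^2 = 25 ≡ 5 (mod 20)
5^8 ≡ 5^2 = 25 ≡ 5 (mod 20)
5^16 ≡ 5^2 = 25 ≡ 5 (mod 20)
5^32 ≡ 5^2 = 25 ≡ 5 (mod 20)
5^53 = 5^32 · 5^16 · 5^4 · 5^1 ≡ 5 · 5 · 5 · 5 (mod 20).
Accumulate the product:
5 · 5 = 25 ≡ 5
5 · 5 = 25 ≡ 5
5 · 5 = 25 ≡ 5

5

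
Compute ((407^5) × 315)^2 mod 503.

(407)^5 ≡ 103 (mod 503)
103 × 315 = 32445 ≡ 253 (mod 503)
(253)^2 ≡ 128 (mod 503)

128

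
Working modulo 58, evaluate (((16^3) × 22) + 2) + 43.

(16)^3 ≡ 36 (mod 58)
36 × 22 = 792 ≡ 38 (mod 58)
38 + 2 = 40
40 + 43 = 83 ≡ 25 (mod 58)

25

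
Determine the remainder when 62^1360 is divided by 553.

Compute successive squares:
62^1 ≡ 62 (mod 553)
62^2 ≡ 62^2 = 3844 ≡ 526 (mod 553)
62^4 ≡ 526^2 = 276676 ≡ 176 (mod 553)
62^8 ≡ 176^2 = 30976 ≡ 8 (mod 553)
62^16 ≡ 8^2 = 64 (mod 553)
62^32 ≡ 64^2 = 4096 ≡ 225 (mod 553)
62^64 ≡ 225^2 = 50625 ≡ 302 (mod 553)
62^128 ≡ 302^2 = 91204 ≡ 512 (mod 553)
62^256 ≡ 512^2 = 262144 ≡ 22 (mod 553)
62^512 ≡ 22^2 = 484 (mod 553)
62^1024 ≡ 484^2 = 234256 ≡ 337 (mod 553)
62^1360 = 62^1024 · 62^256 · 62^64 · 62^16 ≡ 337 · 22 · 302 · 64 (mod 553).
Accumulate the product:
337 · 22 = 7414 ≡ 225
225 · 302 = 67950 ≡ 484
484 · 64 = 30976 ≡ 8

8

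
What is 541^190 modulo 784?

Using repeated squaring:
190 in binary is 10111110, i.e. 190 = 128 + 32 + 16 + 8 + 4 + 2.
541^1 ≡ 541 (mod 784)
541^2 ≡ 541^2 = 292681 ≡ 249 (mod 784)
541^4 ≡ 249^2 = 62001 ≡ 65 (mod 784)
541^8 ≡ 65^2 = 4225 ≡ 305 (mod 784)
541^16 ≡ 305^2 = 93025 ≡ 513 (mod 784)
541^32 ≡ 513^2 = 263169 ≡ 529 (mod 784)
541^64 ≡ 529^2 = 279841 ≡ 737 (mod 784)
541^128 ≡ 737^2 = 543169 ≡ 641 (mod 784)
541^190 = 541^128 · 541^32 · 541^16 · 541^8 · 541^4 · 541^2 ≡ 641 · 529 · 513 · 305 · 65 · 249 (mod 784).
Accumulate the product:
641 · 529 = 339089 ≡ 401
401 · 513 = 205713 ≡ 305
305 · 305 = 93025 ≡ 513
513 · 65 = 33345 ≡ 417
417 · 249 = 103833 ≡ 345

345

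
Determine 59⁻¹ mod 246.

Apply the Euclidean algorithm and back-substitute:
246 = 4·59 + 10
59 = 5·10 + 9
10 = 1·9 + 1
9 = 9·1 + 0
gcd(59, 246) = 1, so the inverse exists.
Bézout: 1 = 6·246 − 25·59.
So 59⁻¹ ≡ −25 ≡ 221 (mod 246).

221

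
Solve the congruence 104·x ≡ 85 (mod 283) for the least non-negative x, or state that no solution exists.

243

gcd(104, 283) = 1, so a unique solution mod 283 exists.
104⁻¹ ≡ 166 (mod 283).
x ≡ 166·85 ≡ 243 (mod 283).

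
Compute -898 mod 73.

51

-898 = -13·73 + 51, so -898 ≡ 51 (mod 73).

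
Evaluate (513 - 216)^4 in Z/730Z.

513 - 216 = 297
(297)^4 ≡ 41 (mod 730)

41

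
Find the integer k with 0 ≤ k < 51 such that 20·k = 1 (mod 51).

By the extended Euclidean algorithm:
51 = 2*20 + 11
20 = 1*11 + 9
11 = 1*9 + 2
9 = 4*2 + 1
2 = 2*1 + 0
gcd(20, 51) = 1, so the inverse exists.
Bézout: 1 = −9*51 + 23*20.
So 20⁻¹ ≡ 23 (mod 51).

23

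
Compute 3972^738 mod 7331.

Using repeated squaring:
738 in binary is 1011100010, i.e. 738 = 512 + 128 + 64 + 32 + 2.
3972^1 ≡ 3972 (mod 7331)
3972^2 ≡ 3972^2 = 15776784 ≡ 472 (mod 7331)
3972^4 ≡ 472^2 = 222784 ≡ 2854 (mod 7331)
3972^8 ≡ 2854^2 = 8145316 ≡ 575 (mod 7331)
3972^16 ≡ 575^2 = 330625 ≡ 730 (mod 7331)
3972^32 ≡ 730^2 = 532900 ≡ 5068 (mod 7331)
3972^64 ≡ 5068^2 = 25684624 ≡ 4131 (mod 7331)
3972^128 ≡ 4131^2 = 17065161 ≡ 5924 (mod 7331)
3972^256 ≡ 5924^2 = 35093776 ≡ 279 (mod 7331)
3972^512 ≡ 279^2 = 77841 ≡ 4531 (mod 7331)
3972^738 = 3972^512 * 3972^128 * 3972^64 * 3972^32 * 3972^2 ≡ 4531 * 5924 * 4131 * 5068 * 472 (mod 7331).
Accumulate the product:
4531 * 5924 = 26841644 ≡ 2853
2853 * 4131 = 11785743 ≡ 4826
4826 * 5068 = 24458168 ≡ 1952
1952 * 472 = 921344 ≡ 4969

4969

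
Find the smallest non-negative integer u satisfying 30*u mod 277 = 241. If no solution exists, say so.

gcd(30, 277) = 1, so a unique solution mod 277 exists.
30⁻¹ ≡ 157 (mod 277).
u ≡ 157*241 ≡ 165 (mod 277).

165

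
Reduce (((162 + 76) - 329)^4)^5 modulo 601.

358

162 + 76 = 238
238 - 329 = -91 ≡ 510 (mod 601)
(510)^4 ≡ 260 (mod 601)
(260)^5 ≡ 358 (mod 601)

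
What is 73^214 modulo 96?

49

73^1 ≡ 73 (mod 96)
73^2 ≡ 73^2 = 5329 ≡ 49 (mod 96)
73^4 ≡ 49^2 = 2401 ≡ 1 (mod 96)
73^8 ≡ 1^2 = 1 (mod 96)
73^16 ≡ 1^2 = 1 (mod 96)
73^32 ≡ 1^2 = 1 (mod 96)
73^64 ≡ 1^2 = 1 (mod 96)
73^128 ≡ 1^2 = 1 (mod 96)
73^214 = 73^128 · 73^64 · 73^16 · 73^4 · 73^2 ≡ 1 · 1 · 1 · 1 · 49 (mod 96).
Accumulate the product:
1 · 1 = 1
1 · 1 = 1
1 · 1 = 1
1 · 49 = 49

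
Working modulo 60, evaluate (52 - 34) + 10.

52 - 34 = 18
18 + 10 = 28

28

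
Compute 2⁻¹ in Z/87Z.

87 = 43*2 + 1
2 = 2*1 + 0
gcd(2, 87) = 1, so the inverse exists.
Back-substitute for 1:
1 = 1*87 − 43*2
So 2⁻¹ ≡ −43 ≡ 44 (mod 87).

44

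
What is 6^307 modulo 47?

24

By square-and-multiply:
6^1 ≡ 6 (mod 47)
6^2 ≡ 6^2 = 36 (mod 47)
6^4 ≡ 36^2 = 1296 ≡ 27 (mod 47)
6^8 ≡ 27^2 = 729 ≡ 24 (mod 47)
6^16 ≡ 24^2 = 576 ≡ 12 (mod 47)
6^32 ≡ 12^2 = 144 ≡ 3 (mod 47)
6^64 ≡ 3^2 = 9 (mod 47)
6^128 ≡ 9^2 = 81 ≡ 34 (mod 47)
6^256 ≡ 34^2 = 1156 ≡ 28 (mod 47)
6^307 = 6^256 * 6^32 * 6^16 * 6^2 * 6^1 ≡ 28 * 3 * 12 * 36 * 6 (mod 47).
Accumulate the product:
28 * 3 = 84 ≡ 37
37 * 12 = 444 ≡ 21
21 * 36 = 756 ≡ 4
4 * 6 = 24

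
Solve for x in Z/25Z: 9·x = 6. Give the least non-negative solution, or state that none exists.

9

gcd(9, 25) = 1, so a unique solution mod 25 exists.
9⁻¹ ≡ 14 (mod 25).
x ≡ 14·6 ≡ 9 (mod 25).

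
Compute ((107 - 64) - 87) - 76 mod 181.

61

107 - 64 = 43
43 - 87 = -44 ≡ 137 (mod 181)
137 - 76 = 61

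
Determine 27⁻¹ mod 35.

35 = 1·27 + 8
27 = 3·8 + 3
8 = 2·3 + 2
3 = 1·2 + 1
2 = 2·1 + 0
gcd(27, 35) = 1, so the inverse exists.
Back-substitute for 1:
1 = 1·3 − 1·2
  = −1·8 + 3·3
  = 3·27 − 10·8
  = −10·35 + 13·27
So 27⁻¹ ≡ 13 (mod 35).

13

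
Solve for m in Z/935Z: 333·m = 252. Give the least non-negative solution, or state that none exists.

gcd(333, 935) = 1, so a unique solution mod 935 exists.
333⁻¹ ≡ 862 (mod 935).
m ≡ 862·252 ≡ 304 (mod 935).

304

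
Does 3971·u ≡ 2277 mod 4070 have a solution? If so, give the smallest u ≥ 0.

347

gcd(3971, 4070) = 11, and 11 | 2277, so solutions exist.
Divide through by 11: 361·u ≡ 207 mod 370.
361⁻¹ ≡ 41 (mod 370).
u ≡ 41·207 ≡ 347 (mod 370).
The smallest non-negative solution is u = 347.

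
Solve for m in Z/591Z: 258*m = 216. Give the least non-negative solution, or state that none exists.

10

gcd(258, 591) = 3, and 3 | 216, so solutions exist.
Divide through by 3: 86*m mod 197 = 72.
86⁻¹ ≡ 126 (mod 197).
m ≡ 126*72 ≡ 10 (mod 197).
The smallest non-negative solution is m = 10.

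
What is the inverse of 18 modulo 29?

21

29 = 1×18 + 11
18 = 1×11 + 7
11 = 1×7 + 4
7 = 1×4 + 3
4 = 1×3 + 1
3 = 3×1 + 0
gcd(18, 29) = 1, so the inverse exists.
Bézout: 1 = 5×29 − 8×18.
So 18⁻¹ ≡ −8 ≡ 21 (mod 29).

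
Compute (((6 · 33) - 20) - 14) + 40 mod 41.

40

6 · 33 = 198 ≡ 34 (mod 41)
34 - 20 = 14
14 - 14 = 0
0 + 40 = 40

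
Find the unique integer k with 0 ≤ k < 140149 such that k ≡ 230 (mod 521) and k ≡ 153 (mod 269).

27322

521⁻¹ mod 269: 521×174 ≡ 1 (mod 269), so 521⁻¹ ≡ 174.
k = 230 + 521×((153 − 230)×174 mod 269) = 230 + 521×52 = 27322.
Check: 27322 mod 521 = 230, 27322 mod 269 = 153. ✓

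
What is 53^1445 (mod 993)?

53^1 ≡ 53 (mod 993)
53^2 ≡ 53^2 = 2809 ≡ 823 (mod 993)
53^4 ≡ 823^2 = 677329 ≡ 103 (mod 993)
53^8 ≡ 103^2 = 10609 ≡ 679 (mod 993)
53^16 ≡ 679^2 = 461041 ≡ 289 (mod 993)
53^32 ≡ 289^2 = 83521 ≡ 109 (mod 993)
53^64 ≡ 109^2 = 11881 ≡ 958 (mod 993)
53^128 ≡ 958^2 = 917764 ≡ 232 (mod 993)
53^256 ≡ 232^2 = 53824 ≡ 202 (mod 993)
53^512 ≡ 202^2 = 40804 ≡ 91 (mod 993)
53^1024 ≡ 91^2 = 8281 ≡ 337 (mod 993)
53^1445 = 53^1024 * 53^256 * 53^128 * 53^32 * 53^4 * 53^1 ≡ 337 * 202 * 232 * 109 * 103 * 53 (mod 993).
Accumulate the product:
337 * 202 = 68074 ≡ 550
550 * 232 = 127600 ≡ 496
496 * 109 = 54064 ≡ 442
442 * 103 = 45526 ≡ 841
841 * 53 = 44573 ≡ 881

881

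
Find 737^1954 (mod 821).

By square-and-multiply:
737^1 ≡ 737 (mod 821)
737^2 ≡ 737^2 = 543169 ≡ 488 (mod 821)
737^4 ≡ 488^2 = 238144 ≡ 54 (mod 821)
737^8 ≡ 54^2 = 2916 ≡ 453 (mod 821)
737^16 ≡ 453^2 = 205209 ≡ 780 (mod 821)
737^32 ≡ 780^2 = 608400 ≡ 39 (mod 821)
737^64 ≡ 39^2 = 1521 ≡ 700 (mod 821)
737^128 ≡ 700^2 = 490000 ≡ 684 (mod 821)
737^256 ≡ 684^2 = 467856 ≡ 707 (mod 821)
737^512 ≡ 707^2 = 499849 ≡ 681 (mod 821)
737^1024 ≡ 681^2 = 463761 ≡ 717 (mod 821)
737^1954 = 737^1024 · 737^512 · 737^256 · 737^128 · 737^32 · 737^2 ≡ 717 · 681 · 707 · 684 · 39 · 488 (mod 821).
Accumulate the product:
717 · 681 = 488277 ≡ 603
603 · 707 = 426321 ≡ 222
222 · 684 = 151848 ≡ 784
784 · 39 = 30576 ≡ 199
199 · 488 = 97112 ≡ 234

234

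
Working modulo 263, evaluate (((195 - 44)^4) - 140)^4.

195 - 44 = 151
(151)^4 ≡ 88 (mod 263)
88 - 140 = -52 ≡ 211 (mod 263)
(211)^4 ≡ 216 (mod 263)

216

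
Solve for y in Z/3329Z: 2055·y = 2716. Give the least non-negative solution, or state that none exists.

gcd(2055, 3329) = 1, so a unique solution mod 3329 exists.
2055⁻¹ ≡ 682 (mod 3329).
y ≡ 682·2716 ≡ 1388 (mod 3329).

1388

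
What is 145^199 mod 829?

564

145^1 ≡ 145 (mod 829)
145^2 ≡ 145^2 = 21025 ≡ 300 (mod 829)
145^4 ≡ 300^2 = 90000 ≡ 468 (mod 829)
145^8 ≡ 468^2 = 219024 ≡ 168 (mod 829)
145^16 ≡ 168^2 = 28224 ≡ 38 (mod 829)
145^32 ≡ 38^2 = 1444 ≡ 615 (mod 829)
145^64 ≡ 615^2 = 378225 ≡ 201 (mod 829)
145^128 ≡ 201^2 = 40401 ≡ 609 (mod 829)
145^199 = 145^128 * 145^64 * 145^4 * 145^2 * 145^1 ≡ 609 * 201 * 468 * 300 * 145 (mod 829).
Accumulate the product:
609 * 201 = 122409 ≡ 546
546 * 468 = 255528 ≡ 196
196 * 300 = 58800 ≡ 770
770 * 145 = 111650 ≡ 564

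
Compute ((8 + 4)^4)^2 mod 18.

0

8 + 4 = 12
(12)^4 ≡ 0 (mod 18)
(0)^2 ≡ 0 (mod 18)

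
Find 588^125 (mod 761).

125 in binary is 1111101, i.e. 125 = 64 + 32 + 16 + 8 + 4 + 1.
588^1 ≡ 588 (mod 761)
588^2 ≡ 588^2 = 345744 ≡ 250 (mod 761)
588^4 ≡ 250^2 = 62500 ≡ 98 (mod 761)
588^8 ≡ 98^2 = 9604 ≡ 472 (mod 761)
588^16 ≡ 472^2 = 222784 ≡ 572 (mod 761)
588^32 ≡ 572^2 = 327184 ≡ 715 (mod 761)
588^64 ≡ 715^2 = 511225 ≡ 594 (mod 761)
588^125 = 588^64 · 588^32 · 588^16 · 588^8 · 588^4 · 588^1 ≡ 594 · 715 · 572 · 472 · 98 · 588 (mod 761).
Accumulate the product:
594 · 715 = 424710 ≡ 72
72 · 572 = 41184 ≡ 90
90 · 472 = 42480 ≡ 625
625 · 98 = 61250 ≡ 370
370 · 588 = 217560 ≡ 675

675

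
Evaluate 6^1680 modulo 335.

76

Compute successive squares:
1680 in binary is 11010010000, i.e. 1680 = 1024 + 512 + 128 + 16.
6^1 ≡ 6 (mod 335)
6^2 ≡ 6^2 = 36 (mod 335)
6^4 ≡ 36^2 = 1296 ≡ 291 (mod 335)
6^8 ≡ 291^2 = 84681 ≡ 261 (mod 335)
6^16 ≡ 261^2 = 68121 ≡ 116 (mod 335)
6^32 ≡ 116^2 = 13456 ≡ 56 (mod 335)
6^64 ≡ 56^2 = 3136 ≡ 121 (mod 335)
6^128 ≡ 121^2 = 14641 ≡ 236 (mod 335)
6^256 ≡ 236^2 = 55696 ≡ 86 (mod 335)
6^512 ≡ 86^2 = 7396 ≡ 26 (mod 335)
6^1024 ≡ 26^2 = 676 ≡ 6 (mod 335)
6^1680 = 6^1024 · 6^512 · 6^128 · 6^16 ≡ 6 · 26 · 236 · 116 (mod 335).
Accumulate the product:
6 · 26 = 156
156 · 236 = 36816 ≡ 301
301 · 116 = 34916 ≡ 76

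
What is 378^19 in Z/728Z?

560

Compute successive squares:
19 in binary is 10011, i.e. 19 = 16 + 2 + 1.
378^1 ≡ 378 (mod 728)
378^2 ≡ 378^2 = 142884 ≡ 196 (mod 728)
378^4 ≡ 196^2 = 38416 ≡ 560 (mod 728)
378^8 ≡ 560^2 = 313600 ≡ 560 (mod 728)
378^16 ≡ 560^2 = 313600 ≡ 560 (mod 728)
378^19 = 378^16 × 378^2 × 378^1 ≡ 560 × 196 × 378 (mod 728).
Accumulate the product:
560 × 196 = 109760 ≡ 560
560 × 378 = 211680 ≡ 560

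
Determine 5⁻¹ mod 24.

Run the extended Euclidean algorithm:
24 = 4*5 + 4
5 = 1*4 + 1
4 = 4*1 + 0
gcd(5, 24) = 1, so the inverse exists.
Back-substitute for 1:
1 = 1*5 − 1*4
  = −1*24 + 5*5
So 5⁻¹ ≡ 5 (mod 24).

5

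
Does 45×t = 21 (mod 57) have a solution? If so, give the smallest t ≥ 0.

3

gcd(45, 57) = 3, and 3 | 21, so solutions exist.
Divide through by 3: 15×t = 7 (mod 19).
15⁻¹ ≡ 14 (mod 19).
t ≡ 14×7 ≡ 3 (mod 19).
The smallest non-negative solution is t = 3.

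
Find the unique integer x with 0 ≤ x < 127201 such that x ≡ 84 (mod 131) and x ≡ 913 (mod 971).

54318

131⁻¹ mod 971: 131*845 ≡ 1 (mod 971), so 131⁻¹ ≡ 845.
x = 84 + 131*((913 − 84)*845 mod 971) = 84 + 131*414 = 54318.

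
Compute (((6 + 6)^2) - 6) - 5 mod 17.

14

6 + 6 = 12
(12)^2 ≡ 8 (mod 17)
8 - 6 = 2
2 - 5 = -3 ≡ 14 (mod 17)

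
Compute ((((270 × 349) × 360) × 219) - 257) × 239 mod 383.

270 × 349 = 94230 ≡ 12 (mod 383)
12 × 360 = 4320 ≡ 107 (mod 383)
107 × 219 = 23433 ≡ 70 (mod 383)
70 - 257 = -187 ≡ 196 (mod 383)
196 × 239 = 46844 ≡ 118 (mod 383)

118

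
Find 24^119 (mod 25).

24

119 in binary is 1110111, i.e. 119 = 64 + 32 + 16 + 4 + 2 + 1.
24^1 ≡ 24 (mod 25)
24^2 ≡ 24^2 = 576 ≡ 1 (mod 25)
24^4 ≡ 1^2 = 1 (mod 25)
24^8 ≡ 1^2 = 1 (mod 25)
24^16 ≡ 1^2 = 1 (mod 25)
24^32 ≡ 1^2 = 1 (mod 25)
24^64 ≡ 1^2 = 1 (mod 25)
24^119 = 24^64 * 24^32 * 24^16 * 24^4 * 24^2 * 24^1 ≡ 1 * 1 * 1 * 1 * 1 * 24 (mod 25).
Accumulate the product:
1 * 1 = 1
1 * 1 = 1
1 * 1 = 1
1 * 1 = 1
1 * 24 = 24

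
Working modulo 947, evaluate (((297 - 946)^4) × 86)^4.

149

297 - 946 = -649 ≡ 298 (mod 947)
(298)^4 ≡ 340 (mod 947)
340 × 86 = 29240 ≡ 830 (mod 947)
(830)^4 ≡ 149 (mod 947)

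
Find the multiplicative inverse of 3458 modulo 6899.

4870

Run the extended Euclidean algorithm:
6899 = 1·3458 + 3441
3458 = 1·3441 + 17
3441 = 202·17 + 7
17 = 2·7 + 3
7 = 2·3 + 1
3 = 3·1 + 0
gcd(3458, 6899) = 1, so the inverse exists.
Back-substitute for 1:
1 = 1·7 − 2·3
  = −2·17 + 5·7
  = 5·3441 − 1012·17
  = −1012·3458 + 1017·3441
  = 1017·6899 − 2029·3458
So 3458⁻¹ ≡ −2029 ≡ 4870 (mod 6899).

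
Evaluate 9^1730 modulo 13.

1730 in binary is 11011000010, i.e. 1730 = 1024 + 512 + 128 + 64 + 2.
9^1 ≡ 9 (mod 13)
9^2 ≡ 9^2 = 81 ≡ 3 (mod 13)
9^4 ≡ 3^2 = 9 (mod 13)
9^8 ≡ 9^2 = 81 ≡ 3 (mod 13)
9^16 ≡ 3^2 = 9 (mod 13)
9^32 ≡ 9^2 = 81 ≡ 3 (mod 13)
9^64 ≡ 3^2 = 9 (mod 13)
9^128 ≡ 9^2 = 81 ≡ 3 (mod 13)
9^256 ≡ 3^2 = 9 (mod 13)
9^512 ≡ 9^2 = 81 ≡ 3 (mod 13)
9^1024 ≡ 3^2 = 9 (mod 13)
9^1730 = 9^1024 × 9^512 × 9^128 × 9^64 × 9^2 ≡ 9 × 3 × 3 × 9 × 3 (mod 13).
Accumulate the product:
9 × 3 = 27 ≡ 1
1 × 3 = 3
3 × 9 = 27 ≡ 1
1 × 3 = 3

3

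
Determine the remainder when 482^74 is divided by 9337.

Compute successive squares:
482^1 ≡ 482 (mod 9337)
482^2 ≡ 482^2 = 232324 ≡ 8236 (mod 9337)
482^4 ≡ 8236^2 = 67831696 ≡ 7728 (mod 9337)
482^8 ≡ 7728^2 = 59721984 ≡ 2532 (mod 9337)
482^16 ≡ 2532^2 = 6411024 ≡ 5842 (mod 9337)
482^32 ≡ 5842^2 = 34128964 ≡ 2229 (mod 9337)
482^64 ≡ 2229^2 = 4968441 ≡ 1157 (mod 9337)
482^74 = 482^64 · 482^8 · 482^2 ≡ 1157 · 2532 · 8236 (mod 9337).
Accumulate the product:
1157 · 2532 = 2929524 ≡ 7043
7043 · 8236 = 58006148 ≡ 4704

4704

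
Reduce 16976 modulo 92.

48

16976 = 184·92 + 48, so 16976 ≡ 48 (mod 92).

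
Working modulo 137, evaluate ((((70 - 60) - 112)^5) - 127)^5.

43

70 - 60 = 10
10 - 112 = -102 ≡ 35 (mod 137)
(35)^5 ≡ 48 (mod 137)
48 - 127 = -79 ≡ 58 (mod 137)
(58)^5 ≡ 43 (mod 137)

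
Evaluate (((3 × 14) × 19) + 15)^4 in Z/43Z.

41

3 × 14 = 42
42 × 19 = 798 ≡ 24 (mod 43)
24 + 15 = 39
(39)^4 ≡ 41 (mod 43)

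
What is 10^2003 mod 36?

By square-and-multiply:
10^1 ≡ 10 (mod 36)
10^2 ≡ 10^2 = 100 ≡ 28 (mod 36)
10^4 ≡ 28^2 = 784 ≡ 28 (mod 36)
10^8 ≡ 28^2 = 784 ≡ 28 (mod 36)
10^16 ≡ 28^2 = 784 ≡ 28 (mod 36)
10^32 ≡ 28^2 = 784 ≡ 28 (mod 36)
10^64 ≡ 28^2 = 784 ≡ 28 (mod 36)
10^128 ≡ 28^2 = 784 ≡ 28 (mod 36)
10^256 ≡ 28^2 = 784 ≡ 28 (mod 36)
10^512 ≡ 28^2 = 784 ≡ 28 (mod 36)
10^1024 ≡ 28^2 = 784 ≡ 28 (mod 36)
10^2003 = 10^1024 * 10^512 * 10^256 * 10^128 * 10^64 * 10^16 * 10^2 * 10^1 ≡ 28 * 28 * 28 * 28 * 28 * 28 * 28 * 10 (mod 36).
Accumulate the product:
28 * 28 = 784 ≡ 28
28 * 28 = 784 ≡ 28
28 * 28 = 784 ≡ 28
28 * 28 = 784 ≡ 28
28 * 28 = 784 ≡ 28
28 * 28 = 784 ≡ 28
28 * 10 = 280 ≡ 28

28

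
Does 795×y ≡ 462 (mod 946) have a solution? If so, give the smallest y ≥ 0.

gcd(795, 946) = 1, so a unique solution mod 946 exists.
795⁻¹ ≡ 213 (mod 946).
y ≡ 213×462 ≡ 22 (mod 946).

22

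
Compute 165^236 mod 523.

261

Compute successive squares:
165^1 ≡ 165 (mod 523)
165^2 ≡ 165^2 = 27225 ≡ 29 (mod 523)
165^4 ≡ 29^2 = 841 ≡ 318 (mod 523)
165^8 ≡ 318^2 = 101124 ≡ 185 (mod 523)
165^16 ≡ 185^2 = 34225 ≡ 230 (mod 523)
165^32 ≡ 230^2 = 52900 ≡ 77 (mod 523)
165^64 ≡ 77^2 = 5929 ≡ 176 (mod 523)
165^128 ≡ 176^2 = 30976 ≡ 119 (mod 523)
165^236 = 165^128 * 165^64 * 165^32 * 165^8 * 165^4 ≡ 119 * 176 * 77 * 185 * 318 (mod 523).
Accumulate the product:
119 * 176 = 20944 ≡ 24
24 * 77 = 1848 ≡ 279
279 * 185 = 51615 ≡ 361
361 * 318 = 114798 ≡ 261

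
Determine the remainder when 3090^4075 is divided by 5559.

Compute successive squares:
3090^1 ≡ 3090 (mod 5559)
3090^2 ≡ 3090^2 = 9548100 ≡ 3297 (mod 5559)
3090^4 ≡ 3297^2 = 10870209 ≡ 2364 (mod 5559)
3090^8 ≡ 2364^2 = 5588496 ≡ 1701 (mod 5559)
3090^16 ≡ 1701^2 = 2893401 ≡ 2721 (mod 5559)
3090^32 ≡ 2721^2 = 7403841 ≡ 4812 (mod 5559)
3090^64 ≡ 4812^2 = 23155344 ≡ 2109 (mod 5559)
3090^128 ≡ 2109^2 = 4447881 ≡ 681 (mod 5559)
3090^256 ≡ 681^2 = 463761 ≡ 2364 (mod 5559)
3090^512 ≡ 2364^2 = 5588496 ≡ 1701 (mod 5559)
3090^1024 ≡ 1701^2 = 2893401 ≡ 2721 (mod 5559)
3090^2048 ≡ 2721^2 = 7403841 ≡ 4812 (mod 5559)
3090^4075 = 3090^2048 × 3090^1024 × 3090^512 × 3090^256 × 3090^128 × 3090^64 × 3090^32 × 3090^8 × 3090^2 × 3090^1 ≡ 4812 × 2721 × 1701 × 2364 × 681 × 2109 × 4812 × 1701 × 3297 × 3090 (mod 5559).
Accumulate the product:
4812 × 2721 = 13093452 ≡ 2007
2007 × 1701 = 3413907 ≡ 681
681 × 2364 = 1609884 ≡ 3333
3333 × 681 = 2269773 ≡ 1701
1701 × 2109 = 3587409 ≡ 1854
1854 × 4812 = 8921448 ≡ 4812
4812 × 1701 = 8185212 ≡ 2364
2364 × 3297 = 7794108 ≡ 390
390 × 3090 = 1205100 ≡ 4356

4356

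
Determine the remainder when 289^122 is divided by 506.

Compute successive squares:
122 in binary is 1111010, i.e. 122 = 64 + 32 + 16 + 8 + 2.
289^1 ≡ 289 (mod 506)
289^2 ≡ 289^2 = 83521 ≡ 31 (mod 506)
289^4 ≡ 31^2 = 961 ≡ 455 (mod 506)
289^8 ≡ 455^2 = 207025 ≡ 71 (mod 506)
289^16 ≡ 71^2 = 5041 ≡ 487 (mod 506)
289^32 ≡ 487^2 = 237169 ≡ 361 (mod 506)
289^64 ≡ 361^2 = 130321 ≡ 279 (mod 506)
289^122 = 289^64 · 289^32 · 289^16 · 289^8 · 289^2 ≡ 279 · 361 · 487 · 71 · 31 (mod 506).
Accumulate the product:
279 · 361 = 100719 ≡ 25
25 · 487 = 12175 ≡ 31
31 · 71 = 2201 ≡ 177
177 · 31 = 5487 ≡ 427

427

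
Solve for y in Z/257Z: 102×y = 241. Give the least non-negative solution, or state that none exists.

20

gcd(102, 257) = 1, so a unique solution mod 257 exists.
102⁻¹ ≡ 63 (mod 257).
y ≡ 63×241 ≡ 20 (mod 257).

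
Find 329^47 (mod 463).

Compute successive squares:
47 in binary is 101111, i.e. 47 = 32 + 8 + 4 + 2 + 1.
329^1 ≡ 329 (mod 463)
329^2 ≡ 329^2 = 108241 ≡ 362 (mod 463)
329^4 ≡ 362^2 = 131044 ≡ 15 (mod 463)
329^8 ≡ 15^2 = 225 (mod 463)
329^16 ≡ 225^2 = 50625 ≡ 158 (mod 463)
329^32 ≡ 158^2 = 24964 ≡ 425 (mod 463)
329^47 = 329^32 · 329^8 · 329^4 · 329^2 · 329^1 ≡ 425 · 225 · 15 · 362 · 329 (mod 463).
Accumulate the product:
425 · 225 = 95625 ≡ 247
247 · 15 = 3705 ≡ 1
1 · 362 = 362
362 · 329 = 119098 ≡ 107

107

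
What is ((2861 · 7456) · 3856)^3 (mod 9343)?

2861 · 7456 = 21331616 ≡ 1547 (mod 9343)
1547 · 3856 = 5965232 ≡ 4398 (mod 9343)
(4398)^3 ≡ 8594 (mod 9343)

8594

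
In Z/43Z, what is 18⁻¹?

12

Apply the Euclidean algorithm and back-substitute:
43 = 2*18 + 7
18 = 2*7 + 4
7 = 1*4 + 3
4 = 1*3 + 1
3 = 3*1 + 0
gcd(18, 43) = 1, so the inverse exists.
Back-substitute for 1:
1 = 1*4 − 1*3
  = −1*7 + 2*4
  = 2*18 − 5*7
  = −5*43 + 12*18
So 18⁻¹ ≡ 12 (mod 43).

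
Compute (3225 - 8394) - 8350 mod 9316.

5113

3225 - 8394 = -5169 ≡ 4147 (mod 9316)
4147 - 8350 = -4203 ≡ 5113 (mod 9316)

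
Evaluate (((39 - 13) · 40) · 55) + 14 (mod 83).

27

39 - 13 = 26
26 · 40 = 1040 ≡ 44 (mod 83)
44 · 55 = 2420 ≡ 13 (mod 83)
13 + 14 = 27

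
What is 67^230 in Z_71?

32

230 in binary is 11100110, i.e. 230 = 128 + 64 + 32 + 4 + 2.
67^1 ≡ 67 (mod 71)
67^2 ≡ 67^2 = 4489 ≡ 16 (mod 71)
67^4 ≡ 16^2 = 256 ≡ 43 (mod 71)
67^8 ≡ 43^2 = 1849 ≡ 3 (mod 71)
67^16 ≡ 3^2 = 9 (mod 71)
67^32 ≡ 9^2 = 81 ≡ 10 (mod 71)
67^64 ≡ 10^2 = 100 ≡ 29 (mod 71)
67^128 ≡ 29^2 = 841 ≡ 60 (mod 71)
67^230 = 67^128 × 67^64 × 67^32 × 67^4 × 67^2 ≡ 60 × 29 × 10 × 43 × 16 (mod 71).
Accumulate the product:
60 × 29 = 1740 ≡ 36
36 × 10 = 360 ≡ 5
5 × 43 = 215 ≡ 2
2 × 16 = 32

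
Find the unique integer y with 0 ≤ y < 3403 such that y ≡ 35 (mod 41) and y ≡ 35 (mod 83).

35

41⁻¹ mod 83: 41·81 ≡ 1 (mod 83), so 41⁻¹ ≡ 81.
y = 35 + 41·((35 − 35)·81 mod 83) = 35 + 41·0 = 35.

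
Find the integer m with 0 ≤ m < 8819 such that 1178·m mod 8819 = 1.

Apply the Euclidean algorithm and back-substitute:
8819 = 7·1178 + 573
1178 = 2·573 + 32
573 = 17·32 + 29
32 = 1·29 + 3
29 = 9·3 + 2
3 = 1·2 + 1
2 = 2·1 + 0
gcd(1178, 8819) = 1, so the inverse exists.
Bézout: 1 = −405·8819 + 3032·1178.
So 1178⁻¹ ≡ 3032 (mod 8819).

3032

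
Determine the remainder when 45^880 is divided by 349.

285

Compute successive squares:
880 in binary is 1101110000, i.e. 880 = 512 + 256 + 64 + 32 + 16.
45^1 ≡ 45 (mod 349)
45^2 ≡ 45^2 = 2025 ≡ 280 (mod 349)
45^4 ≡ 280^2 = 78400 ≡ 224 (mod 349)
45^8 ≡ 224^2 = 50176 ≡ 269 (mod 349)
45^16 ≡ 269^2 = 72361 ≡ 118 (mod 349)
45^32 ≡ 118^2 = 13924 ≡ 313 (mod 349)
45^64 ≡ 313^2 = 97969 ≡ 249 (mod 349)
45^128 ≡ 249^2 = 62001 ≡ 228 (mod 349)
45^256 ≡ 228^2 = 51984 ≡ 332 (mod 349)
45^512 ≡ 332^2 = 110224 ≡ 289 (mod 349)
45^880 = 45^512 * 45^256 * 45^64 * 45^32 * 45^16 ≡ 289 * 332 * 249 * 313 * 118 (mod 349).
Accumulate the product:
289 * 332 = 95948 ≡ 322
322 * 249 = 80178 ≡ 257
257 * 313 = 80441 ≡ 171
171 * 118 = 20178 ≡ 285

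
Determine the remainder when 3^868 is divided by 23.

Using repeated squaring:
868 in binary is 1101100100, i.e. 868 = 512 + 256 + 64 + 32 + 4.
3^1 ≡ 3 (mod 23)
3^2 ≡ 3^2 = 9 (mod 23)
3^4 ≡ 9^2 = 81 ≡ 12 (mod 23)
3^8 ≡ 12^2 = 144 ≡ 6 (mod 23)
3^16 ≡ 6^2 = 36 ≡ 13 (mod 23)
3^32 ≡ 13^2 = 169 ≡ 8 (mod 23)
3^64 ≡ 8^2 = 64 ≡ 18 (mod 23)
3^128 ≡ 18^2 = 324 ≡ 2 (mod 23)
3^256 ≡ 2^2 = 4 (mod 23)
3^512 ≡ 4^2 = 16 (mod 23)
3^868 = 3^512 × 3^256 × 3^64 × 3^32 × 3^4 ≡ 16 × 4 × 18 × 8 × 12 (mod 23).
Accumulate the product:
16 × 4 = 64 ≡ 18
18 × 18 = 324 ≡ 2
2 × 8 = 16
16 × 12 = 192 ≡ 8

8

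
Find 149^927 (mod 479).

155

By square-and-multiply:
927 in binary is 1110011111, i.e. 927 = 512 + 256 + 128 + 16 + 8 + 4 + 2 + 1.
149^1 ≡ 149 (mod 479)
149^2 ≡ 149^2 = 22201 ≡ 167 (mod 479)
149^4 ≡ 167^2 = 27889 ≡ 107 (mod 479)
149^8 ≡ 107^2 = 11449 ≡ 432 (mod 479)
149^16 ≡ 432^2 = 186624 ≡ 293 (mod 479)
149^32 ≡ 293^2 = 85849 ≡ 108 (mod 479)
149^64 ≡ 108^2 = 11664 ≡ 168 (mod 479)
149^128 ≡ 168^2 = 28224 ≡ 442 (mod 479)
149^256 ≡ 442^2 = 195364 ≡ 411 (mod 479)
149^512 ≡ 411^2 = 168921 ≡ 313 (mod 479)
149^927 = 149^512 · 149^256 · 149^128 · 149^16 · 149^8 · 149^4 · 149^2 · 149^1 ≡ 313 · 411 · 442 · 293 · 432 · 107 · 167 · 149 (mod 479).
Accumulate the product:
313 · 411 = 128643 ≡ 271
271 · 442 = 119782 ≡ 32
32 · 293 = 9376 ≡ 275
275 · 432 = 118800 ≡ 8
8 · 107 = 856 ≡ 377
377 · 167 = 62959 ≡ 210
210 · 149 = 31290 ≡ 155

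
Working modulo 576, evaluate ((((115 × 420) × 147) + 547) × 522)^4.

115 × 420 = 48300 ≡ 492 (mod 576)
492 × 147 = 72324 ≡ 324 (mod 576)
324 + 547 = 871 ≡ 295 (mod 576)
295 × 522 = 153990 ≡ 198 (mod 576)
(198)^4 ≡ 144 (mod 576)

144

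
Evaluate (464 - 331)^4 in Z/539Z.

464 - 331 = 133
(133)^4 ≡ 441 (mod 539)

441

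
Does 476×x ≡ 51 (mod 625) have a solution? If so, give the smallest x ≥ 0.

gcd(476, 625) = 1, so a unique solution mod 625 exists.
476⁻¹ ≡ 151 (mod 625).
x ≡ 151×51 ≡ 201 (mod 625).

201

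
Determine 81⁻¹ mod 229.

82

Apply the Euclidean algorithm and back-substitute:
229 = 2×81 + 67
81 = 1×67 + 14
67 = 4×14 + 11
14 = 1×11 + 3
11 = 3×3 + 2
3 = 1×2 + 1
2 = 2×1 + 0
gcd(81, 229) = 1, so the inverse exists.
Back-substitute for 1:
1 = 1×3 − 1×2
  = −1×11 + 4×3
  = 4×14 − 5×11
  = −5×67 + 24×14
  = 24×81 − 29×67
  = −29×229 + 82×81
So 81⁻¹ ≡ 82 (mod 229).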